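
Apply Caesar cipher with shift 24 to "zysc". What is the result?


Caesar cipher: shift "zysc" by 24
  'z' (pos 25) + 24 = pos 23 = 'x'
  'y' (pos 24) + 24 = pos 22 = 'w'
  's' (pos 18) + 24 = pos 16 = 'q'
  'c' (pos 2) + 24 = pos 0 = 'a'
Result: xwqa

xwqa


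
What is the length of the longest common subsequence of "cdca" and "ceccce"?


LCS of "cdca" and "ceccce"
DP table:
           c    e    c    c    c    e
      0    0    0    0    0    0    0
  c   0    1    1    1    1    1    1
  d   0    1    1    1    1    1    1
  c   0    1    1    2    2    2    2
  a   0    1    1    2    2    2    2
LCS length = dp[4][6] = 2

2


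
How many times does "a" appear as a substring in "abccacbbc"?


Searching for "a" in "abccacbbc"
Scanning each position:
  Position 0: "a" => MATCH
  Position 1: "b" => no
  Position 2: "c" => no
  Position 3: "c" => no
  Position 4: "a" => MATCH
  Position 5: "c" => no
  Position 6: "b" => no
  Position 7: "b" => no
  Position 8: "c" => no
Total occurrences: 2

2


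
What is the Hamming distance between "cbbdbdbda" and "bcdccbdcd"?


Comparing "cbbdbdbda" and "bcdccbdcd" position by position:
  Position 0: 'c' vs 'b' => differ
  Position 1: 'b' vs 'c' => differ
  Position 2: 'b' vs 'd' => differ
  Position 3: 'd' vs 'c' => differ
  Position 4: 'b' vs 'c' => differ
  Position 5: 'd' vs 'b' => differ
  Position 6: 'b' vs 'd' => differ
  Position 7: 'd' vs 'c' => differ
  Position 8: 'a' vs 'd' => differ
Total differences (Hamming distance): 9

9


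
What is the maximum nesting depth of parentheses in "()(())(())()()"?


Input: "()(())(())()()"
Tracking depth:
  Position 0 '(': depth becomes 1
  Position 1 ')': depth becomes 0
  Position 2 '(': depth becomes 1
  Position 3 '(': depth becomes 2
  Position 4 ')': depth becomes 1
  Position 5 ')': depth becomes 0
  Position 6 '(': depth becomes 1
  Position 7 '(': depth becomes 2
  Position 8 ')': depth becomes 1
  Position 9 ')': depth becomes 0
  Position 10 '(': depth becomes 1
  Position 11 ')': depth becomes 0
  Position 12 '(': depth becomes 1
  Position 13 ')': depth becomes 0
Maximum depth reached: 2

2


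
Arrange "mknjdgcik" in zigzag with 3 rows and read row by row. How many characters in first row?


Zigzag "mknjdgcik" into 3 rows:
Placing characters:
  'm' => row 0
  'k' => row 1
  'n' => row 2
  'j' => row 1
  'd' => row 0
  'g' => row 1
  'c' => row 2
  'i' => row 1
  'k' => row 0
Rows:
  Row 0: "mdk"
  Row 1: "kjgi"
  Row 2: "nc"
First row length: 3

3


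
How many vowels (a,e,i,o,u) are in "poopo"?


Input: poopo
Checking each character:
  'p' at position 0: consonant
  'o' at position 1: vowel (running total: 1)
  'o' at position 2: vowel (running total: 2)
  'p' at position 3: consonant
  'o' at position 4: vowel (running total: 3)
Total vowels: 3

3


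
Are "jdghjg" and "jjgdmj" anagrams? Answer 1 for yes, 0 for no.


Strings: "jdghjg", "jjgdmj"
Sorted first:  dgghjj
Sorted second: dgjjjm
Differ at position 2: 'g' vs 'j' => not anagrams

0


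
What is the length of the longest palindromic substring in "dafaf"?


Input: "dafaf"
Checking substrings for palindromes:
  [1:4] "afa" (len 3) => palindrome
  [2:5] "faf" (len 3) => palindrome
Longest palindromic substring: "afa" with length 3

3


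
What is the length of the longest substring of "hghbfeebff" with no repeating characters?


Input: "hghbfeebff"
Sliding window (track last position of each char):
  Position 0 ('h'): window [0,0] length 1 -- new best
  Position 1 ('g'): window [0,1] length 2 -- new best
  Position 2 ('h'): repeat (last at 0), move window start to 1
  Position 2 ('h'): window [1,2] length 2
  Position 3 ('b'): window [1,3] length 3 -- new best
  Position 4 ('f'): window [1,4] length 4 -- new best
  Position 5 ('e'): window [1,5] length 5 -- new best
  Position 6 ('e'): repeat (last at 5), move window start to 6
  Position 6 ('e'): window [6,6] length 1
  Position 7 ('b'): window [6,7] length 2
  Position 8 ('f'): window [6,8] length 3
  Position 9 ('f'): repeat (last at 8), move window start to 9
  Position 9 ('f'): window [9,9] length 1
Longest substring with no repeats: "ghbfe" with length 5

5


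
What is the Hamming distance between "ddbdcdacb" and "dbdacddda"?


Comparing "ddbdcdacb" and "dbdacddda" position by position:
  Position 0: 'd' vs 'd' => same
  Position 1: 'd' vs 'b' => differ
  Position 2: 'b' vs 'd' => differ
  Position 3: 'd' vs 'a' => differ
  Position 4: 'c' vs 'c' => same
  Position 5: 'd' vs 'd' => same
  Position 6: 'a' vs 'd' => differ
  Position 7: 'c' vs 'd' => differ
  Position 8: 'b' vs 'a' => differ
Total differences (Hamming distance): 6

6


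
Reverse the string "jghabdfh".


Input: jghabdfh
Reading characters right to left:
  Position 7: 'h'
  Position 6: 'f'
  Position 5: 'd'
  Position 4: 'b'
  Position 3: 'a'
  Position 2: 'h'
  Position 1: 'g'
  Position 0: 'j'
Reversed: hfdbahgj

hfdbahgj


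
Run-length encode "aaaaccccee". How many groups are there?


Input: aaaaccccee
Scanning for consecutive runs:
  Group 1: 'a' x 4 (positions 0-3)
  Group 2: 'c' x 4 (positions 4-7)
  Group 3: 'e' x 2 (positions 8-9)
Total groups: 3

3


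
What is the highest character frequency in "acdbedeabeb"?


Input: acdbedeabeb
Character counts:
  'a': 2
  'b': 3
  'c': 1
  'd': 2
  'e': 3
Maximum frequency: 3

3


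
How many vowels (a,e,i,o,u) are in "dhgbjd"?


Input: dhgbjd
Checking each character:
  'd' at position 0: consonant
  'h' at position 1: consonant
  'g' at position 2: consonant
  'b' at position 3: consonant
  'j' at position 4: consonant
  'd' at position 5: consonant
Total vowels: 0

0


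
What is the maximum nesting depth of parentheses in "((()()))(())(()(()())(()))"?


Input: "((()()))(())(()(()())(()))"
Tracking depth:
  Position 0 '(': depth becomes 1
  Position 1 '(': depth becomes 2
  Position 2 '(': depth becomes 3
  Position 3 ')': depth becomes 2
  Position 4 '(': depth becomes 3
  Position 5 ')': depth becomes 2
  Position 6 ')': depth becomes 1
  Position 7 ')': depth becomes 0
  Position 8 '(': depth becomes 1
  Position 9 '(': depth becomes 2
  Position 10 ')': depth becomes 1
  Position 11 ')': depth becomes 0
  Position 12 '(': depth becomes 1
  Position 13 '(': depth becomes 2
  Position 14 ')': depth becomes 1
  Position 15 '(': depth becomes 2
  Position 16 '(': depth becomes 3
  Position 17 ')': depth becomes 2
  Position 18 '(': depth becomes 3
  Position 19 ')': depth becomes 2
  Position 20 ')': depth becomes 1
  Position 21 '(': depth becomes 2
  Position 22 '(': depth becomes 3
  Position 23 ')': depth becomes 2
  Position 24 ')': depth becomes 1
  Position 25 ')': depth becomes 0
Maximum depth reached: 3

3


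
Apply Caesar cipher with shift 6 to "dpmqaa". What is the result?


Caesar cipher: shift "dpmqaa" by 6
  'd' (pos 3) + 6 = pos 9 = 'j'
  'p' (pos 15) + 6 = pos 21 = 'v'
  'm' (pos 12) + 6 = pos 18 = 's'
  'q' (pos 16) + 6 = pos 22 = 'w'
  'a' (pos 0) + 6 = pos 6 = 'g'
  'a' (pos 0) + 6 = pos 6 = 'g'
Result: jvswgg

jvswgg


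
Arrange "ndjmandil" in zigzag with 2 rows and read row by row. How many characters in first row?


Zigzag "ndjmandil" into 2 rows:
Placing characters:
  'n' => row 0
  'd' => row 1
  'j' => row 0
  'm' => row 1
  'a' => row 0
  'n' => row 1
  'd' => row 0
  'i' => row 1
  'l' => row 0
Rows:
  Row 0: "njadl"
  Row 1: "dmni"
First row length: 5

5


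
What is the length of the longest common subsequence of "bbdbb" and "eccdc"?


LCS of "bbdbb" and "eccdc"
DP table:
           e    c    c    d    c
      0    0    0    0    0    0
  b   0    0    0    0    0    0
  b   0    0    0    0    0    0
  d   0    0    0    0    1    1
  b   0    0    0    0    1    1
  b   0    0    0    0    1    1
LCS length = dp[5][5] = 1

1


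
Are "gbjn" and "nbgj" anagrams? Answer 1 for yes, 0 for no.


Strings: "gbjn", "nbgj"
Sorted first:  bgjn
Sorted second: bgjn
Sorted forms match => anagrams

1


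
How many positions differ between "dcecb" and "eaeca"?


Comparing "dcecb" and "eaeca" position by position:
  Position 0: 'd' vs 'e' => DIFFER
  Position 1: 'c' vs 'a' => DIFFER
  Position 2: 'e' vs 'e' => same
  Position 3: 'c' vs 'c' => same
  Position 4: 'b' vs 'a' => DIFFER
Positions that differ: 3

3


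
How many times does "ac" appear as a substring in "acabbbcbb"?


Searching for "ac" in "acabbbcbb"
Scanning each position:
  Position 0: "ac" => MATCH
  Position 1: "ca" => no
  Position 2: "ab" => no
  Position 3: "bb" => no
  Position 4: "bb" => no
  Position 5: "bc" => no
  Position 6: "cb" => no
  Position 7: "bb" => no
Total occurrences: 1

1


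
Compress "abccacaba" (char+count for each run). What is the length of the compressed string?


Input: abccacaba
Runs:
  'a' x 1 => "a1"
  'b' x 1 => "b1"
  'c' x 2 => "c2"
  'a' x 1 => "a1"
  'c' x 1 => "c1"
  'a' x 1 => "a1"
  'b' x 1 => "b1"
  'a' x 1 => "a1"
Compressed: "a1b1c2a1c1a1b1a1"
Compressed length: 16

16


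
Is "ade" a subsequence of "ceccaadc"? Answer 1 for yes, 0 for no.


Check if "ade" is a subsequence of "ceccaadc"
Greedy scan:
  Position 0 ('c'): no match needed
  Position 1 ('e'): no match needed
  Position 2 ('c'): no match needed
  Position 3 ('c'): no match needed
  Position 4 ('a'): matches sub[0] = 'a'
  Position 5 ('a'): no match needed
  Position 6 ('d'): matches sub[1] = 'd'
  Position 7 ('c'): no match needed
Only matched 2/3 characters => not a subsequence

0


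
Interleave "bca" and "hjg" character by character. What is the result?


Interleaving "bca" and "hjg":
  Position 0: 'b' from first, 'h' from second => "bh"
  Position 1: 'c' from first, 'j' from second => "cj"
  Position 2: 'a' from first, 'g' from second => "ag"
Result: bhcjag

bhcjag


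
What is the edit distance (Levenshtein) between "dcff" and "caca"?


Computing edit distance: "dcff" -> "caca"
DP table:
           c    a    c    a
      0    1    2    3    4
  d   1    1    2    3    4
  c   2    1    2    2    3
  f   3    2    2    3    3
  f   4    3    3    3    4
Edit distance = dp[4][4] = 4

4


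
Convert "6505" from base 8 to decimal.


Input: "6505" in base 8
Positional expansion:
  Digit '6' (value 6) x 8^3 = 3072
  Digit '5' (value 5) x 8^2 = 320
  Digit '0' (value 0) x 8^1 = 0
  Digit '5' (value 5) x 8^0 = 5
Sum = 3397

3397


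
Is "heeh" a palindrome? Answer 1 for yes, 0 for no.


Input: heeh
Reversed: heeh
  Compare pos 0 ('h') with pos 3 ('h'): match
  Compare pos 1 ('e') with pos 2 ('e'): match
Result: palindrome

1


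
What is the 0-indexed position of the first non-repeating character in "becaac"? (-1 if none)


Input: becaac
Character frequencies:
  'a': 2
  'b': 1
  'c': 2
  'e': 1
Scanning left to right for freq == 1:
  Position 0 ('b'): unique! => answer = 0

0


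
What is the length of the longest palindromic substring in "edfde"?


Input: "edfde"
Checking substrings for palindromes:
  [0:5] "edfde" (len 5) => palindrome
  [1:4] "dfd" (len 3) => palindrome
Longest palindromic substring: "edfde" with length 5

5


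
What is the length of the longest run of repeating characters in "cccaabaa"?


Input: "cccaabaa"
Scanning for longest run:
  Position 1 ('c'): continues run of 'c', length=2
  Position 2 ('c'): continues run of 'c', length=3
  Position 3 ('a'): new char, reset run to 1
  Position 4 ('a'): continues run of 'a', length=2
  Position 5 ('b'): new char, reset run to 1
  Position 6 ('a'): new char, reset run to 1
  Position 7 ('a'): continues run of 'a', length=2
Longest run: 'c' with length 3

3


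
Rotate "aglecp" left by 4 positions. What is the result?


Input: "aglecp", rotate left by 4
First 4 characters: "agle"
Remaining characters: "cp"
Concatenate remaining + first: "cp" + "agle" = "cpagle"

cpagle


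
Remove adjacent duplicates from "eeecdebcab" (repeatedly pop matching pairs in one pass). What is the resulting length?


Input: eeecdebcab
Stack-based adjacent duplicate removal:
  Read 'e': push. Stack: e
  Read 'e': matches stack top 'e' => pop. Stack: (empty)
  Read 'e': push. Stack: e
  Read 'c': push. Stack: ec
  Read 'd': push. Stack: ecd
  Read 'e': push. Stack: ecde
  Read 'b': push. Stack: ecdeb
  Read 'c': push. Stack: ecdebc
  Read 'a': push. Stack: ecdebca
  Read 'b': push. Stack: ecdebcab
Final stack: "ecdebcab" (length 8)

8


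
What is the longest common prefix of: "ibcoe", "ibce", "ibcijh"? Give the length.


Words: ibcoe, ibce, ibcijh
  Position 0: all 'i' => match
  Position 1: all 'b' => match
  Position 2: all 'c' => match
  Position 3: ('o', 'e', 'i') => mismatch, stop
LCP = "ibc" (length 3)

3


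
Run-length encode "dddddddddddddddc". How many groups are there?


Input: dddddddddddddddc
Scanning for consecutive runs:
  Group 1: 'd' x 15 (positions 0-14)
  Group 2: 'c' x 1 (positions 15-15)
Total groups: 2

2


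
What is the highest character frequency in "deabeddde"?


Input: deabeddde
Character counts:
  'a': 1
  'b': 1
  'd': 4
  'e': 3
Maximum frequency: 4

4


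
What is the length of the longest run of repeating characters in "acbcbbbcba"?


Input: "acbcbbbcba"
Scanning for longest run:
  Position 1 ('c'): new char, reset run to 1
  Position 2 ('b'): new char, reset run to 1
  Position 3 ('c'): new char, reset run to 1
  Position 4 ('b'): new char, reset run to 1
  Position 5 ('b'): continues run of 'b', length=2
  Position 6 ('b'): continues run of 'b', length=3
  Position 7 ('c'): new char, reset run to 1
  Position 8 ('b'): new char, reset run to 1
  Position 9 ('a'): new char, reset run to 1
Longest run: 'b' with length 3

3


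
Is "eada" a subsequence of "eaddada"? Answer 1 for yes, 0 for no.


Check if "eada" is a subsequence of "eaddada"
Greedy scan:
  Position 0 ('e'): matches sub[0] = 'e'
  Position 1 ('a'): matches sub[1] = 'a'
  Position 2 ('d'): matches sub[2] = 'd'
  Position 3 ('d'): no match needed
  Position 4 ('a'): matches sub[3] = 'a'
  Position 5 ('d'): no match needed
  Position 6 ('a'): no match needed
All 4 characters matched => is a subsequence

1


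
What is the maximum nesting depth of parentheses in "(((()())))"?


Input: "(((()())))"
Tracking depth:
  Position 0 '(': depth becomes 1
  Position 1 '(': depth becomes 2
  Position 2 '(': depth becomes 3
  Position 3 '(': depth becomes 4
  Position 4 ')': depth becomes 3
  Position 5 '(': depth becomes 4
  Position 6 ')': depth becomes 3
  Position 7 ')': depth becomes 2
  Position 8 ')': depth becomes 1
  Position 9 ')': depth becomes 0
Maximum depth reached: 4

4


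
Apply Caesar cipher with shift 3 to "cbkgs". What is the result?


Caesar cipher: shift "cbkgs" by 3
  'c' (pos 2) + 3 = pos 5 = 'f'
  'b' (pos 1) + 3 = pos 4 = 'e'
  'k' (pos 10) + 3 = pos 13 = 'n'
  'g' (pos 6) + 3 = pos 9 = 'j'
  's' (pos 18) + 3 = pos 21 = 'v'
Result: fenjv

fenjv


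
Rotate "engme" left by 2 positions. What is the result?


Input: "engme", rotate left by 2
First 2 characters: "en"
Remaining characters: "gme"
Concatenate remaining + first: "gme" + "en" = "gmeen"

gmeen


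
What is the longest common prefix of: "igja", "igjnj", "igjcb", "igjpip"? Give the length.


Words: igja, igjnj, igjcb, igjpip
  Position 0: all 'i' => match
  Position 1: all 'g' => match
  Position 2: all 'j' => match
  Position 3: ('a', 'n', 'c', 'p') => mismatch, stop
LCP = "igj" (length 3)

3


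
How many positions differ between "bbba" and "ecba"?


Comparing "bbba" and "ecba" position by position:
  Position 0: 'b' vs 'e' => DIFFER
  Position 1: 'b' vs 'c' => DIFFER
  Position 2: 'b' vs 'b' => same
  Position 3: 'a' vs 'a' => same
Positions that differ: 2

2


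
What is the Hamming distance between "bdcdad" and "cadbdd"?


Comparing "bdcdad" and "cadbdd" position by position:
  Position 0: 'b' vs 'c' => differ
  Position 1: 'd' vs 'a' => differ
  Position 2: 'c' vs 'd' => differ
  Position 3: 'd' vs 'b' => differ
  Position 4: 'a' vs 'd' => differ
  Position 5: 'd' vs 'd' => same
Total differences (Hamming distance): 5

5


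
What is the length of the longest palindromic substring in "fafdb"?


Input: "fafdb"
Checking substrings for palindromes:
  [0:3] "faf" (len 3) => palindrome
Longest palindromic substring: "faf" with length 3

3


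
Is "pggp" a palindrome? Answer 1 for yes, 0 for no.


Input: pggp
Reversed: pggp
  Compare pos 0 ('p') with pos 3 ('p'): match
  Compare pos 1 ('g') with pos 2 ('g'): match
Result: palindrome

1


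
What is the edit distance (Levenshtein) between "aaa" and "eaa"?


Computing edit distance: "aaa" -> "eaa"
DP table:
           e    a    a
      0    1    2    3
  a   1    1    1    2
  a   2    2    1    1
  a   3    3    2    1
Edit distance = dp[3][3] = 1

1


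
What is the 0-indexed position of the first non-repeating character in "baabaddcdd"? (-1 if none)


Input: baabaddcdd
Character frequencies:
  'a': 3
  'b': 2
  'c': 1
  'd': 4
Scanning left to right for freq == 1:
  Position 0 ('b'): freq=2, skip
  Position 1 ('a'): freq=3, skip
  Position 2 ('a'): freq=3, skip
  Position 3 ('b'): freq=2, skip
  Position 4 ('a'): freq=3, skip
  Position 5 ('d'): freq=4, skip
  Position 6 ('d'): freq=4, skip
  Position 7 ('c'): unique! => answer = 7

7


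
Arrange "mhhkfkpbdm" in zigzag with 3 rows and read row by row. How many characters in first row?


Zigzag "mhhkfkpbdm" into 3 rows:
Placing characters:
  'm' => row 0
  'h' => row 1
  'h' => row 2
  'k' => row 1
  'f' => row 0
  'k' => row 1
  'p' => row 2
  'b' => row 1
  'd' => row 0
  'm' => row 1
Rows:
  Row 0: "mfd"
  Row 1: "hkkbm"
  Row 2: "hp"
First row length: 3

3


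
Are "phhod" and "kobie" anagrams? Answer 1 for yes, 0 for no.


Strings: "phhod", "kobie"
Sorted first:  dhhop
Sorted second: beiko
Differ at position 0: 'd' vs 'b' => not anagrams

0


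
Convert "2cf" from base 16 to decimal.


Input: "2cf" in base 16
Positional expansion:
  Digit '2' (value 2) x 16^2 = 512
  Digit 'c' (value 12) x 16^1 = 192
  Digit 'f' (value 15) x 16^0 = 15
Sum = 719

719


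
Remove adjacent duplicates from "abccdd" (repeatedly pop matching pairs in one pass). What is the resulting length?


Input: abccdd
Stack-based adjacent duplicate removal:
  Read 'a': push. Stack: a
  Read 'b': push. Stack: ab
  Read 'c': push. Stack: abc
  Read 'c': matches stack top 'c' => pop. Stack: ab
  Read 'd': push. Stack: abd
  Read 'd': matches stack top 'd' => pop. Stack: ab
Final stack: "ab" (length 2)

2


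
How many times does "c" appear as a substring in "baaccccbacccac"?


Searching for "c" in "baaccccbacccac"
Scanning each position:
  Position 0: "b" => no
  Position 1: "a" => no
  Position 2: "a" => no
  Position 3: "c" => MATCH
  Position 4: "c" => MATCH
  Position 5: "c" => MATCH
  Position 6: "c" => MATCH
  Position 7: "b" => no
  Position 8: "a" => no
  Position 9: "c" => MATCH
  Position 10: "c" => MATCH
  Position 11: "c" => MATCH
  Position 12: "a" => no
  Position 13: "c" => MATCH
Total occurrences: 8

8


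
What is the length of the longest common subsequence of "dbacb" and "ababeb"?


LCS of "dbacb" and "ababeb"
DP table:
           a    b    a    b    e    b
      0    0    0    0    0    0    0
  d   0    0    0    0    0    0    0
  b   0    0    1    1    1    1    1
  a   0    1    1    2    2    2    2
  c   0    1    1    2    2    2    2
  b   0    1    2    2    3    3    3
LCS length = dp[5][6] = 3

3


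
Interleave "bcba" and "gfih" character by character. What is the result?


Interleaving "bcba" and "gfih":
  Position 0: 'b' from first, 'g' from second => "bg"
  Position 1: 'c' from first, 'f' from second => "cf"
  Position 2: 'b' from first, 'i' from second => "bi"
  Position 3: 'a' from first, 'h' from second => "ah"
Result: bgcfbiah

bgcfbiah


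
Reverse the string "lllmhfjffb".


Input: lllmhfjffb
Reading characters right to left:
  Position 9: 'b'
  Position 8: 'f'
  Position 7: 'f'
  Position 6: 'j'
  Position 5: 'f'
  Position 4: 'h'
  Position 3: 'm'
  Position 2: 'l'
  Position 1: 'l'
  Position 0: 'l'
Reversed: bffjfhmlll

bffjfhmlll


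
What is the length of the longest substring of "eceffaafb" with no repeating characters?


Input: "eceffaafb"
Sliding window (track last position of each char):
  Position 0 ('e'): window [0,0] length 1 -- new best
  Position 1 ('c'): window [0,1] length 2 -- new best
  Position 2 ('e'): repeat (last at 0), move window start to 1
  Position 2 ('e'): window [1,2] length 2
  Position 3 ('f'): window [1,3] length 3 -- new best
  Position 4 ('f'): repeat (last at 3), move window start to 4
  Position 4 ('f'): window [4,4] length 1
  Position 5 ('a'): window [4,5] length 2
  Position 6 ('a'): repeat (last at 5), move window start to 6
  Position 6 ('a'): window [6,6] length 1
  Position 7 ('f'): window [6,7] length 2
  Position 8 ('b'): window [6,8] length 3
Longest substring with no repeats: "cef" with length 3

3


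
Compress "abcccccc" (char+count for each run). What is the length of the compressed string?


Input: abcccccc
Runs:
  'a' x 1 => "a1"
  'b' x 1 => "b1"
  'c' x 6 => "c6"
Compressed: "a1b1c6"
Compressed length: 6

6


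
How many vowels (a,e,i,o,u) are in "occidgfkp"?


Input: occidgfkp
Checking each character:
  'o' at position 0: vowel (running total: 1)
  'c' at position 1: consonant
  'c' at position 2: consonant
  'i' at position 3: vowel (running total: 2)
  'd' at position 4: consonant
  'g' at position 5: consonant
  'f' at position 6: consonant
  'k' at position 7: consonant
  'p' at position 8: consonant
Total vowels: 2

2


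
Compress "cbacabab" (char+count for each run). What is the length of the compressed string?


Input: cbacabab
Runs:
  'c' x 1 => "c1"
  'b' x 1 => "b1"
  'a' x 1 => "a1"
  'c' x 1 => "c1"
  'a' x 1 => "a1"
  'b' x 1 => "b1"
  'a' x 1 => "a1"
  'b' x 1 => "b1"
Compressed: "c1b1a1c1a1b1a1b1"
Compressed length: 16

16


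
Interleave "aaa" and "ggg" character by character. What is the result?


Interleaving "aaa" and "ggg":
  Position 0: 'a' from first, 'g' from second => "ag"
  Position 1: 'a' from first, 'g' from second => "ag"
  Position 2: 'a' from first, 'g' from second => "ag"
Result: agagag

agagag


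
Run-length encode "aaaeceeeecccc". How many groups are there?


Input: aaaeceeeecccc
Scanning for consecutive runs:
  Group 1: 'a' x 3 (positions 0-2)
  Group 2: 'e' x 1 (positions 3-3)
  Group 3: 'c' x 1 (positions 4-4)
  Group 4: 'e' x 4 (positions 5-8)
  Group 5: 'c' x 4 (positions 9-12)
Total groups: 5

5


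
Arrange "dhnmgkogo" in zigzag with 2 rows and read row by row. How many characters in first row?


Zigzag "dhnmgkogo" into 2 rows:
Placing characters:
  'd' => row 0
  'h' => row 1
  'n' => row 0
  'm' => row 1
  'g' => row 0
  'k' => row 1
  'o' => row 0
  'g' => row 1
  'o' => row 0
Rows:
  Row 0: "dngoo"
  Row 1: "hmkg"
First row length: 5

5


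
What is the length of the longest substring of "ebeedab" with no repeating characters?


Input: "ebeedab"
Sliding window (track last position of each char):
  Position 0 ('e'): window [0,0] length 1 -- new best
  Position 1 ('b'): window [0,1] length 2 -- new best
  Position 2 ('e'): repeat (last at 0), move window start to 1
  Position 2 ('e'): window [1,2] length 2
  Position 3 ('e'): repeat (last at 2), move window start to 3
  Position 3 ('e'): window [3,3] length 1
  Position 4 ('d'): window [3,4] length 2
  Position 5 ('a'): window [3,5] length 3 -- new best
  Position 6 ('b'): window [3,6] length 4 -- new best
Longest substring with no repeats: "edab" with length 4

4


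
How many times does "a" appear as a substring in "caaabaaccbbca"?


Searching for "a" in "caaabaaccbbca"
Scanning each position:
  Position 0: "c" => no
  Position 1: "a" => MATCH
  Position 2: "a" => MATCH
  Position 3: "a" => MATCH
  Position 4: "b" => no
  Position 5: "a" => MATCH
  Position 6: "a" => MATCH
  Position 7: "c" => no
  Position 8: "c" => no
  Position 9: "b" => no
  Position 10: "b" => no
  Position 11: "c" => no
  Position 12: "a" => MATCH
Total occurrences: 6

6


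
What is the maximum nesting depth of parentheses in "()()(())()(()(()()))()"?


Input: "()()(())()(()(()()))()"
Tracking depth:
  Position 0 '(': depth becomes 1
  Position 1 ')': depth becomes 0
  Position 2 '(': depth becomes 1
  Position 3 ')': depth becomes 0
  Position 4 '(': depth becomes 1
  Position 5 '(': depth becomes 2
  Position 6 ')': depth becomes 1
  Position 7 ')': depth becomes 0
  Position 8 '(': depth becomes 1
  Position 9 ')': depth becomes 0
  Position 10 '(': depth becomes 1
  Position 11 '(': depth becomes 2
  Position 12 ')': depth becomes 1
  Position 13 '(': depth becomes 2
  Position 14 '(': depth becomes 3
  Position 15 ')': depth becomes 2
  Position 16 '(': depth becomes 3
  Position 17 ')': depth becomes 2
  Position 18 ')': depth becomes 1
  Position 19 ')': depth becomes 0
  Position 20 '(': depth becomes 1
  Position 21 ')': depth becomes 0
Maximum depth reached: 3

3


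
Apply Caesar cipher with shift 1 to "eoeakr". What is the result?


Caesar cipher: shift "eoeakr" by 1
  'e' (pos 4) + 1 = pos 5 = 'f'
  'o' (pos 14) + 1 = pos 15 = 'p'
  'e' (pos 4) + 1 = pos 5 = 'f'
  'a' (pos 0) + 1 = pos 1 = 'b'
  'k' (pos 10) + 1 = pos 11 = 'l'
  'r' (pos 17) + 1 = pos 18 = 's'
Result: fpfbls

fpfbls


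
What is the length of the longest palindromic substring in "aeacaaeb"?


Input: "aeacaaeb"
Checking substrings for palindromes:
  [0:3] "aea" (len 3) => palindrome
  [2:5] "aca" (len 3) => palindrome
  [4:6] "aa" (len 2) => palindrome
Longest palindromic substring: "aea" with length 3

3


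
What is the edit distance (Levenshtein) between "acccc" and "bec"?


Computing edit distance: "acccc" -> "bec"
DP table:
           b    e    c
      0    1    2    3
  a   1    1    2    3
  c   2    2    2    2
  c   3    3    3    2
  c   4    4    4    3
  c   5    5    5    4
Edit distance = dp[5][3] = 4

4


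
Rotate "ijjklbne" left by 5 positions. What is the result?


Input: "ijjklbne", rotate left by 5
First 5 characters: "ijjkl"
Remaining characters: "bne"
Concatenate remaining + first: "bne" + "ijjkl" = "bneijjkl"

bneijjkl


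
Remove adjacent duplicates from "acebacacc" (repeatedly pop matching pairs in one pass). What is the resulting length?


Input: acebacacc
Stack-based adjacent duplicate removal:
  Read 'a': push. Stack: a
  Read 'c': push. Stack: ac
  Read 'e': push. Stack: ace
  Read 'b': push. Stack: aceb
  Read 'a': push. Stack: aceba
  Read 'c': push. Stack: acebac
  Read 'a': push. Stack: acebaca
  Read 'c': push. Stack: acebacac
  Read 'c': matches stack top 'c' => pop. Stack: acebaca
Final stack: "acebaca" (length 7)

7


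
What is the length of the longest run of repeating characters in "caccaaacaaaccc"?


Input: "caccaaacaaaccc"
Scanning for longest run:
  Position 1 ('a'): new char, reset run to 1
  Position 2 ('c'): new char, reset run to 1
  Position 3 ('c'): continues run of 'c', length=2
  Position 4 ('a'): new char, reset run to 1
  Position 5 ('a'): continues run of 'a', length=2
  Position 6 ('a'): continues run of 'a', length=3
  Position 7 ('c'): new char, reset run to 1
  Position 8 ('a'): new char, reset run to 1
  Position 9 ('a'): continues run of 'a', length=2
  Position 10 ('a'): continues run of 'a', length=3
  Position 11 ('c'): new char, reset run to 1
  Position 12 ('c'): continues run of 'c', length=2
  Position 13 ('c'): continues run of 'c', length=3
Longest run: 'a' with length 3

3


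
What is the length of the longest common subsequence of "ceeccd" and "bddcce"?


LCS of "ceeccd" and "bddcce"
DP table:
           b    d    d    c    c    e
      0    0    0    0    0    0    0
  c   0    0    0    0    1    1    1
  e   0    0    0    0    1    1    2
  e   0    0    0    0    1    1    2
  c   0    0    0    0    1    2    2
  c   0    0    0    0    1    2    2
  d   0    0    1    1    1    2    2
LCS length = dp[6][6] = 2

2


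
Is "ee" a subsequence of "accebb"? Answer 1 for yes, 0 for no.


Check if "ee" is a subsequence of "accebb"
Greedy scan:
  Position 0 ('a'): no match needed
  Position 1 ('c'): no match needed
  Position 2 ('c'): no match needed
  Position 3 ('e'): matches sub[0] = 'e'
  Position 4 ('b'): no match needed
  Position 5 ('b'): no match needed
Only matched 1/2 characters => not a subsequence

0


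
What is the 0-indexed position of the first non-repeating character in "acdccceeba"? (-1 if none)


Input: acdccceeba
Character frequencies:
  'a': 2
  'b': 1
  'c': 4
  'd': 1
  'e': 2
Scanning left to right for freq == 1:
  Position 0 ('a'): freq=2, skip
  Position 1 ('c'): freq=4, skip
  Position 2 ('d'): unique! => answer = 2

2


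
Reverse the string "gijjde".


Input: gijjde
Reading characters right to left:
  Position 5: 'e'
  Position 4: 'd'
  Position 3: 'j'
  Position 2: 'j'
  Position 1: 'i'
  Position 0: 'g'
Reversed: edjjig

edjjig


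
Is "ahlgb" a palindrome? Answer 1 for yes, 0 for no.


Input: ahlgb
Reversed: bglha
  Compare pos 0 ('a') with pos 4 ('b'): MISMATCH
  Compare pos 1 ('h') with pos 3 ('g'): MISMATCH
Result: not a palindrome

0


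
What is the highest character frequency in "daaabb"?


Input: daaabb
Character counts:
  'a': 3
  'b': 2
  'd': 1
Maximum frequency: 3

3


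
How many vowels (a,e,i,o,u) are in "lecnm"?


Input: lecnm
Checking each character:
  'l' at position 0: consonant
  'e' at position 1: vowel (running total: 1)
  'c' at position 2: consonant
  'n' at position 3: consonant
  'm' at position 4: consonant
Total vowels: 1

1


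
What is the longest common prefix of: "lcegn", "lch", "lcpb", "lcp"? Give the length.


Words: lcegn, lch, lcpb, lcp
  Position 0: all 'l' => match
  Position 1: all 'c' => match
  Position 2: ('e', 'h', 'p', 'p') => mismatch, stop
LCP = "lc" (length 2)

2


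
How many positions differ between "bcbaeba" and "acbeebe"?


Comparing "bcbaeba" and "acbeebe" position by position:
  Position 0: 'b' vs 'a' => DIFFER
  Position 1: 'c' vs 'c' => same
  Position 2: 'b' vs 'b' => same
  Position 3: 'a' vs 'e' => DIFFER
  Position 4: 'e' vs 'e' => same
  Position 5: 'b' vs 'b' => same
  Position 6: 'a' vs 'e' => DIFFER
Positions that differ: 3

3


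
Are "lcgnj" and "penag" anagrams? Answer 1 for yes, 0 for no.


Strings: "lcgnj", "penag"
Sorted first:  cgjln
Sorted second: aegnp
Differ at position 0: 'c' vs 'a' => not anagrams

0


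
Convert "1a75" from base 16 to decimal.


Input: "1a75" in base 16
Positional expansion:
  Digit '1' (value 1) x 16^3 = 4096
  Digit 'a' (value 10) x 16^2 = 2560
  Digit '7' (value 7) x 16^1 = 112
  Digit '5' (value 5) x 16^0 = 5
Sum = 6773

6773


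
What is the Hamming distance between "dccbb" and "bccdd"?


Comparing "dccbb" and "bccdd" position by position:
  Position 0: 'd' vs 'b' => differ
  Position 1: 'c' vs 'c' => same
  Position 2: 'c' vs 'c' => same
  Position 3: 'b' vs 'd' => differ
  Position 4: 'b' vs 'd' => differ
Total differences (Hamming distance): 3

3


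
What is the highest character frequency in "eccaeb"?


Input: eccaeb
Character counts:
  'a': 1
  'b': 1
  'c': 2
  'e': 2
Maximum frequency: 2

2


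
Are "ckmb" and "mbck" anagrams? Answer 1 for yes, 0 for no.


Strings: "ckmb", "mbck"
Sorted first:  bckm
Sorted second: bckm
Sorted forms match => anagrams

1


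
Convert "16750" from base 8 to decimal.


Input: "16750" in base 8
Positional expansion:
  Digit '1' (value 1) x 8^4 = 4096
  Digit '6' (value 6) x 8^3 = 3072
  Digit '7' (value 7) x 8^2 = 448
  Digit '5' (value 5) x 8^1 = 40
  Digit '0' (value 0) x 8^0 = 0
Sum = 7656

7656


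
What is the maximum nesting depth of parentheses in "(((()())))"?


Input: "(((()())))"
Tracking depth:
  Position 0 '(': depth becomes 1
  Position 1 '(': depth becomes 2
  Position 2 '(': depth becomes 3
  Position 3 '(': depth becomes 4
  Position 4 ')': depth becomes 3
  Position 5 '(': depth becomes 4
  Position 6 ')': depth becomes 3
  Position 7 ')': depth becomes 2
  Position 8 ')': depth becomes 1
  Position 9 ')': depth becomes 0
Maximum depth reached: 4

4


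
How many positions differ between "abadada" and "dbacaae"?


Comparing "abadada" and "dbacaae" position by position:
  Position 0: 'a' vs 'd' => DIFFER
  Position 1: 'b' vs 'b' => same
  Position 2: 'a' vs 'a' => same
  Position 3: 'd' vs 'c' => DIFFER
  Position 4: 'a' vs 'a' => same
  Position 5: 'd' vs 'a' => DIFFER
  Position 6: 'a' vs 'e' => DIFFER
Positions that differ: 4

4


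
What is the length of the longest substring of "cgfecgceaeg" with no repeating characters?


Input: "cgfecgceaeg"
Sliding window (track last position of each char):
  Position 0 ('c'): window [0,0] length 1 -- new best
  Position 1 ('g'): window [0,1] length 2 -- new best
  Position 2 ('f'): window [0,2] length 3 -- new best
  Position 3 ('e'): window [0,3] length 4 -- new best
  Position 4 ('c'): repeat (last at 0), move window start to 1
  Position 4 ('c'): window [1,4] length 4
  Position 5 ('g'): repeat (last at 1), move window start to 2
  Position 5 ('g'): window [2,5] length 4
  Position 6 ('c'): repeat (last at 4), move window start to 5
  Position 6 ('c'): window [5,6] length 2
  Position 7 ('e'): window [5,7] length 3
  Position 8 ('a'): window [5,8] length 4
  Position 9 ('e'): repeat (last at 7), move window start to 8
  Position 9 ('e'): window [8,9] length 2
  Position 10 ('g'): window [8,10] length 3
Longest substring with no repeats: "cgfe" with length 4

4


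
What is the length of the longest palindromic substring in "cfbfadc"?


Input: "cfbfadc"
Checking substrings for palindromes:
  [1:4] "fbf" (len 3) => palindrome
Longest palindromic substring: "fbf" with length 3

3


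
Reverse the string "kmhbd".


Input: kmhbd
Reading characters right to left:
  Position 4: 'd'
  Position 3: 'b'
  Position 2: 'h'
  Position 1: 'm'
  Position 0: 'k'
Reversed: dbhmk

dbhmk


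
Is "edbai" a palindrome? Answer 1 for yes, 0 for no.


Input: edbai
Reversed: iabde
  Compare pos 0 ('e') with pos 4 ('i'): MISMATCH
  Compare pos 1 ('d') with pos 3 ('a'): MISMATCH
Result: not a palindrome

0


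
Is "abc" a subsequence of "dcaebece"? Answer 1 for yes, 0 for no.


Check if "abc" is a subsequence of "dcaebece"
Greedy scan:
  Position 0 ('d'): no match needed
  Position 1 ('c'): no match needed
  Position 2 ('a'): matches sub[0] = 'a'
  Position 3 ('e'): no match needed
  Position 4 ('b'): matches sub[1] = 'b'
  Position 5 ('e'): no match needed
  Position 6 ('c'): matches sub[2] = 'c'
  Position 7 ('e'): no match needed
All 3 characters matched => is a subsequence

1


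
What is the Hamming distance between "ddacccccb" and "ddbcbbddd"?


Comparing "ddacccccb" and "ddbcbbddd" position by position:
  Position 0: 'd' vs 'd' => same
  Position 1: 'd' vs 'd' => same
  Position 2: 'a' vs 'b' => differ
  Position 3: 'c' vs 'c' => same
  Position 4: 'c' vs 'b' => differ
  Position 5: 'c' vs 'b' => differ
  Position 6: 'c' vs 'd' => differ
  Position 7: 'c' vs 'd' => differ
  Position 8: 'b' vs 'd' => differ
Total differences (Hamming distance): 6

6


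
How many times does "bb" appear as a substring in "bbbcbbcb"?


Searching for "bb" in "bbbcbbcb"
Scanning each position:
  Position 0: "bb" => MATCH
  Position 1: "bb" => MATCH
  Position 2: "bc" => no
  Position 3: "cb" => no
  Position 4: "bb" => MATCH
  Position 5: "bc" => no
  Position 6: "cb" => no
Total occurrences: 3

3


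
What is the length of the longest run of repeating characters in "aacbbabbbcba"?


Input: "aacbbabbbcba"
Scanning for longest run:
  Position 1 ('a'): continues run of 'a', length=2
  Position 2 ('c'): new char, reset run to 1
  Position 3 ('b'): new char, reset run to 1
  Position 4 ('b'): continues run of 'b', length=2
  Position 5 ('a'): new char, reset run to 1
  Position 6 ('b'): new char, reset run to 1
  Position 7 ('b'): continues run of 'b', length=2
  Position 8 ('b'): continues run of 'b', length=3
  Position 9 ('c'): new char, reset run to 1
  Position 10 ('b'): new char, reset run to 1
  Position 11 ('a'): new char, reset run to 1
Longest run: 'b' with length 3

3


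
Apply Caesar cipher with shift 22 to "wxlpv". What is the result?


Caesar cipher: shift "wxlpv" by 22
  'w' (pos 22) + 22 = pos 18 = 's'
  'x' (pos 23) + 22 = pos 19 = 't'
  'l' (pos 11) + 22 = pos 7 = 'h'
  'p' (pos 15) + 22 = pos 11 = 'l'
  'v' (pos 21) + 22 = pos 17 = 'r'
Result: sthlr

sthlr


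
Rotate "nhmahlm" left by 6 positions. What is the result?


Input: "nhmahlm", rotate left by 6
First 6 characters: "nhmahl"
Remaining characters: "m"
Concatenate remaining + first: "m" + "nhmahl" = "mnhmahl"

mnhmahl


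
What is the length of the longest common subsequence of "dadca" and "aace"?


LCS of "dadca" and "aace"
DP table:
           a    a    c    e
      0    0    0    0    0
  d   0    0    0    0    0
  a   0    1    1    1    1
  d   0    1    1    1    1
  c   0    1    1    2    2
  a   0    1    2    2    2
LCS length = dp[5][4] = 2

2


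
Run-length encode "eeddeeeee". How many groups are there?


Input: eeddeeeee
Scanning for consecutive runs:
  Group 1: 'e' x 2 (positions 0-1)
  Group 2: 'd' x 2 (positions 2-3)
  Group 3: 'e' x 5 (positions 4-8)
Total groups: 3

3


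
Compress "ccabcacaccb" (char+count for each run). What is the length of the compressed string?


Input: ccabcacaccb
Runs:
  'c' x 2 => "c2"
  'a' x 1 => "a1"
  'b' x 1 => "b1"
  'c' x 1 => "c1"
  'a' x 1 => "a1"
  'c' x 1 => "c1"
  'a' x 1 => "a1"
  'c' x 2 => "c2"
  'b' x 1 => "b1"
Compressed: "c2a1b1c1a1c1a1c2b1"
Compressed length: 18

18


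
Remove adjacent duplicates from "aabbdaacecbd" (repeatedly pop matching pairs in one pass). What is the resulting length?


Input: aabbdaacecbd
Stack-based adjacent duplicate removal:
  Read 'a': push. Stack: a
  Read 'a': matches stack top 'a' => pop. Stack: (empty)
  Read 'b': push. Stack: b
  Read 'b': matches stack top 'b' => pop. Stack: (empty)
  Read 'd': push. Stack: d
  Read 'a': push. Stack: da
  Read 'a': matches stack top 'a' => pop. Stack: d
  Read 'c': push. Stack: dc
  Read 'e': push. Stack: dce
  Read 'c': push. Stack: dcec
  Read 'b': push. Stack: dcecb
  Read 'd': push. Stack: dcecbd
Final stack: "dcecbd" (length 6)

6


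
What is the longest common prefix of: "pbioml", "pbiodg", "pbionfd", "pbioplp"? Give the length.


Words: pbioml, pbiodg, pbionfd, pbioplp
  Position 0: all 'p' => match
  Position 1: all 'b' => match
  Position 2: all 'i' => match
  Position 3: all 'o' => match
  Position 4: ('m', 'd', 'n', 'p') => mismatch, stop
LCP = "pbio" (length 4)

4


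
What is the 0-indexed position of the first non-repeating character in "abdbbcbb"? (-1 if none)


Input: abdbbcbb
Character frequencies:
  'a': 1
  'b': 5
  'c': 1
  'd': 1
Scanning left to right for freq == 1:
  Position 0 ('a'): unique! => answer = 0

0


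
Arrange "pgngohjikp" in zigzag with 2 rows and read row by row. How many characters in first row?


Zigzag "pgngohjikp" into 2 rows:
Placing characters:
  'p' => row 0
  'g' => row 1
  'n' => row 0
  'g' => row 1
  'o' => row 0
  'h' => row 1
  'j' => row 0
  'i' => row 1
  'k' => row 0
  'p' => row 1
Rows:
  Row 0: "pnojk"
  Row 1: "gghip"
First row length: 5

5


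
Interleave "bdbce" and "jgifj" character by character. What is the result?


Interleaving "bdbce" and "jgifj":
  Position 0: 'b' from first, 'j' from second => "bj"
  Position 1: 'd' from first, 'g' from second => "dg"
  Position 2: 'b' from first, 'i' from second => "bi"
  Position 3: 'c' from first, 'f' from second => "cf"
  Position 4: 'e' from first, 'j' from second => "ej"
Result: bjdgbicfej

bjdgbicfej


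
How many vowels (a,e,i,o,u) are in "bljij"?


Input: bljij
Checking each character:
  'b' at position 0: consonant
  'l' at position 1: consonant
  'j' at position 2: consonant
  'i' at position 3: vowel (running total: 1)
  'j' at position 4: consonant
Total vowels: 1

1


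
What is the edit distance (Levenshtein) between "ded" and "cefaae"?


Computing edit distance: "ded" -> "cefaae"
DP table:
           c    e    f    a    a    e
      0    1    2    3    4    5    6
  d   1    1    2    3    4    5    6
  e   2    2    1    2    3    4    5
  d   3    3    2    2    3    4    5
Edit distance = dp[3][6] = 5

5
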